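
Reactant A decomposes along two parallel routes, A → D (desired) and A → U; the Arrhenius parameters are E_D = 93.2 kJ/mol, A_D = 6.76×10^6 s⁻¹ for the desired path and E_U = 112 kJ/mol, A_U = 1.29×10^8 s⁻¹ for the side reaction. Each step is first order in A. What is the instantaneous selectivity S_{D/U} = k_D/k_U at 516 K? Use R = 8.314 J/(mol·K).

k_D/k_U = (A_D/A_U)·exp[−(E_D−E_U)/(RT)] = (A_D/A_U)·exp[(E_U−E_D)/(RT)].
(E_U−E_D)/(RT) = (112−93.2)×10³/(8.314×516) = 18800/4290 = 4.382.
k_D/k_U = (6.76×10^6/1.29×10^8)·exp(4.382) = 0.05240 × 80.02 = 4.19.

4.19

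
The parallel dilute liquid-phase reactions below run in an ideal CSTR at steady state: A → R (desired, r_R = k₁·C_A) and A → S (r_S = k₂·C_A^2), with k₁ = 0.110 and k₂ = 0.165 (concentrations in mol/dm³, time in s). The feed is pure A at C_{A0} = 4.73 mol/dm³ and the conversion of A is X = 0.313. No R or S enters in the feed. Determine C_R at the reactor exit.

Exit C_A = C_{A0}(1−X) = 4.73×0.687 = 3.250 mol/dm³.
Rates in a CSTR are evaluated at the outlet concentration: r_R = 0.110×3.250 = 0.3574, r_S = 0.165×3.250^2 = 1.742.
Fraction of consumed A going to R: r_R/(r_R+r_S) = 0.1702.
C_R = 0.1702·C_{A0}·X = 0.1702×4.73×0.313 = 0.252 mol/dm³.

0.252 mol/dm³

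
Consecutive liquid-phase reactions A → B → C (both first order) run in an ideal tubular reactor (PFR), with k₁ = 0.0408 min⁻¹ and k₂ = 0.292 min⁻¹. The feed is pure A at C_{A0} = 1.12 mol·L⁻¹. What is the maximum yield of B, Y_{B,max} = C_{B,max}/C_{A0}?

0.101

Evaluating C_B at τ_opt = ln(k₂/k₁)/(k₂−k₁) gives C_{B,max}/C_{A0} = (k₁/k₂)^[k₂/(k₂−k₁)].
= (0.0408/0.292)^(0.292/(0.292−0.0408)) = (0.1397)^(1.162) = 0.1015.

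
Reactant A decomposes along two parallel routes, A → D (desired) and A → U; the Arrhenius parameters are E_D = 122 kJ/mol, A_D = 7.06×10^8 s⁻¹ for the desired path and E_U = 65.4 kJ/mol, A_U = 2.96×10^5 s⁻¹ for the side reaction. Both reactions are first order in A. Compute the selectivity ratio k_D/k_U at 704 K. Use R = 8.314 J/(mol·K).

0.151

With equal orders, S_{D/U} = k_D/k_U = (A_D/A_U)·exp[(E_U−E_D)/(RT)].
(E_U−E_D)/(RT) = (65.4−122)×10³/(8.314×704) = -56600/5853 = -9.670.
k_D/k_U = (7.06×10^8/2.96×10^5)·exp(-9.670) = 2385 × 6.314×10^-5 = 0.151.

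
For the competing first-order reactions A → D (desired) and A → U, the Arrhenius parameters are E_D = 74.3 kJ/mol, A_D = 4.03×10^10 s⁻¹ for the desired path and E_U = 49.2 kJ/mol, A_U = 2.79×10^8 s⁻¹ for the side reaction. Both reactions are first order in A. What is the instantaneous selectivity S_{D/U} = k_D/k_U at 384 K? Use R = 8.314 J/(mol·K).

0.0556

With equal orders, S_{D/U} = k_D/k_U = (A_D/A_U)·exp[(E_U−E_D)/(RT)].
(E_U−E_D)/(RT) = (49.2−74.3)×10³/(8.314×384) = -25100/3193 = -7.862.
k_D/k_U = (4.03×10^10/2.79×10^8)·exp(-7.862) = 144.4 × 3.851×10^-4 = 0.0556.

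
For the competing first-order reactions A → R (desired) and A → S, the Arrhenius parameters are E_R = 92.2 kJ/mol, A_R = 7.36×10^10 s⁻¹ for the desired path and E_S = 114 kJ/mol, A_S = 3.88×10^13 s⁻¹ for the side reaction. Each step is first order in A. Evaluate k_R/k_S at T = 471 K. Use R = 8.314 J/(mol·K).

0.496

k_R/k_S = (A_R/A_S)·exp[−(E_R−E_S)/(RT)] = (A_R/A_S)·exp[(E_S−E_R)/(RT)].
(E_S−E_R)/(RT) = (114−92.2)×10³/(8.314×471) = 21800/3916 = 5.567.
k_R/k_S = (7.36×10^10/3.88×10^13)·exp(5.567) = 0.001897 × 261.7 = 0.496.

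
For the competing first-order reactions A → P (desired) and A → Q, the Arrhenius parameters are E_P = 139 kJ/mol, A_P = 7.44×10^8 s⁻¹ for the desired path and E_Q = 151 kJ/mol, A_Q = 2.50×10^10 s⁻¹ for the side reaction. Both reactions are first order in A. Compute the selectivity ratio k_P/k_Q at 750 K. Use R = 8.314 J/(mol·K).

With equal orders, S_{P/Q} = k_P/k_Q = (A_P/A_Q)·exp[(E_Q−E_P)/(RT)].
(E_Q−E_P)/(RT) = (151−139)×10³/(8.314×750) = 12000/6236 = 1.924.
k_P/k_Q = (7.44×10^8/2.50×10^10)·exp(1.924) = 0.02976 × 6.851 = 0.204.

0.204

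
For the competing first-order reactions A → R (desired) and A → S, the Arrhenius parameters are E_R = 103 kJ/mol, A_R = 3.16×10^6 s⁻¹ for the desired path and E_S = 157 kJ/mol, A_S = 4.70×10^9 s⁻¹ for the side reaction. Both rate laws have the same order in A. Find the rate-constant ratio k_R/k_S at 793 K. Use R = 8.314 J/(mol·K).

k_R/k_S = (A_R/A_S)·exp[−(E_R−E_S)/(RT)] = (A_R/A_S)·exp[(E_S−E_R)/(RT)].
(E_S−E_R)/(RT) = (157−103)×10³/(8.314×793) = 54000/6593 = 8.191.
k_R/k_S = (3.16×10^6/4.70×10^9)·exp(8.191) = 6.723×10^-4 × 3607 = 2.42.

2.42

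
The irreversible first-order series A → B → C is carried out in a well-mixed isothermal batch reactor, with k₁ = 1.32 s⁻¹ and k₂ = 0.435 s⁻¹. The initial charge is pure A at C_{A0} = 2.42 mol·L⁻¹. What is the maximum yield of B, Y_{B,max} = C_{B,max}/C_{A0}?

0.579

At the optimum, C_{B,max}/C_{A0} = (k₁/k₂)^[k₂/(k₂−k₁)].
= (1.32/0.435)^(0.435/(0.435−1.32)) = (3.034)^(-0.4915) = 0.5795.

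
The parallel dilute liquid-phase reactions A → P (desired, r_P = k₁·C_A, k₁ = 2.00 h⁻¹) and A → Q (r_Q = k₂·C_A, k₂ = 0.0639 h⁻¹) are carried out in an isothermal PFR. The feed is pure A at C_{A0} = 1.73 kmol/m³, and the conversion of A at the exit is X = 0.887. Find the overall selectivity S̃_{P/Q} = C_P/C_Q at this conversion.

C_A = C_{A0}(1−X) = 0.1955 kmol/m³.
Both paths are first order in A, so the instantaneous fraction to P is constant: dC_P/d(−C_A) = k₁/(k₁+k₂) = 0.9690.
C_P = 0.9690·(C_{A0}−C_A) = 0.9690×1.535 = 1.49 kmol/m³.
C_Q = (C_{A0}−C_A)−C_P = 0.04751 kmol/m³; S̃_{P/Q} = 1.487/0.04751 = 31.3.

31.3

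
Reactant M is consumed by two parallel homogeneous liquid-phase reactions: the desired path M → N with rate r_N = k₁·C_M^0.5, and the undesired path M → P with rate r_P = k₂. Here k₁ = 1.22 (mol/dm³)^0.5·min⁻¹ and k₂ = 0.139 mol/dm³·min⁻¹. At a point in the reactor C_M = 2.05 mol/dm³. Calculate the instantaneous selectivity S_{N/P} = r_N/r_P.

S_{N/P} = r_N/r_P = (k₁·C_M^0.5)/(k₂) = (k₁/k₂)·C_M^0.5.
= (1.22×2.050^0.5) / (0.139) = 1.747/0.1390 = 12.6.
Since the desired path is higher order in M, keeping C_M high (PFR or concentrated feed) favours N.

12.6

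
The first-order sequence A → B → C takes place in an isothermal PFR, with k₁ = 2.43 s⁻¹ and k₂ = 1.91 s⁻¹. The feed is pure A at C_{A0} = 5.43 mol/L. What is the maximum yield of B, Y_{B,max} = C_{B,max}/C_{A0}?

At the optimum, C_{B,max}/C_{A0} = (k₁/k₂)^[k₂/(k₂−k₁)].
= (2.43/1.91)^(1.91/(1.91−2.43)) = (1.272)^(-3.673) = 0.4129.

0.413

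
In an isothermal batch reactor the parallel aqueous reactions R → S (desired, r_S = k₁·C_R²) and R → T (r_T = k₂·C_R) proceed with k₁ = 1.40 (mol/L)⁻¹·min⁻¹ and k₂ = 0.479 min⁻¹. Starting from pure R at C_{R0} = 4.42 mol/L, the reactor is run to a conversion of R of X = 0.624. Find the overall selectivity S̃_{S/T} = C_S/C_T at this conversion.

C_R = C_{R0}(1−X) = 1.662 mol/L.
Along a PFR/batch, dC_T/dC_R = −r_T/(r_S+r_T) = −k₂/(k₂+k₁·C_R).
Integrating from C_{R0} to C_R: C_T = (0.479/1.40)·ln[(0.479+1.40·4.42)/(0.479+1.40·1.66)] = 0.3421·ln(6.667/2.806) = 0.2961 mol/L.
Then C_S = (C_{R0}−C_R) − C_T = 2.758 − 0.2961 = 2.462 mol/L.
S̃_{S/T} = C_S/C_T = 2.462/0.2961 = 8.31.

8.31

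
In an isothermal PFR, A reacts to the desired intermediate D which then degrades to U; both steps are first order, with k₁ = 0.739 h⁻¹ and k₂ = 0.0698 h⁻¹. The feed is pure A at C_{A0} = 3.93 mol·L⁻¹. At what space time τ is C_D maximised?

3.53 h

The intermediate peaks when r₁ = r₂, i.e. k₁e^(−k₁τ) = k₂e^(−k₂τ), giving τ_opt = ln(k₂/k₁)/(k₂−k₁).
= ln(0.0698/0.739)/(0.0698−0.739) = ln(0.09445)/-0.6692 = -2.360/-0.6692 = 3.53 h.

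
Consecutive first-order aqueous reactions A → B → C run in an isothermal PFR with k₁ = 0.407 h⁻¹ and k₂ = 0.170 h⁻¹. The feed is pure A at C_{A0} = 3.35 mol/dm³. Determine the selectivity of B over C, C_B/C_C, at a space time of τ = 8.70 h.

0.543

Solving the coupled first-order balances gives C_B(τ) = [k₁/(k₂−k₁)]·C_{A0}·(e^(−k₁τ) − e^(−k₂τ)).
e^(−k₁τ) = e^(−0.407×8.70) = e^(−3.541) = 0.02899; e^(−k₂τ) = e^(−1.479) = 0.2279.
C_B = 0.407×3.35/(0.170−0.407) × (0.02899−0.2279) = (-5.753)×(-0.1989) = 1.144 mol/dm³.
C_A = C_{A0}e^(−k₁τ) = 0.09711 mol/dm³, so C_C = C_{A0}−C_A−C_B = 2.109 mol/dm³; C_B/C_C = 0.543.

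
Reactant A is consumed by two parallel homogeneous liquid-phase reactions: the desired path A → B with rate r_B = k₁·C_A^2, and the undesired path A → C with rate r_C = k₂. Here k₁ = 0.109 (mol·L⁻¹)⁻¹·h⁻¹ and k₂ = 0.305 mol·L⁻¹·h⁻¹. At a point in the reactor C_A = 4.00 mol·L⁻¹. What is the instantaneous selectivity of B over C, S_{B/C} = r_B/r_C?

5.72

S_{B/C} = r_B/r_C = (k₁·C_A^2)/(k₂) = (k₁/k₂)·C_A^2.
= (0.109×4.000^2) / (0.305) = 1.744/0.3050 = 5.72.
Since the desired path is higher order in A, keeping C_A high (PFR or concentrated feed) favours B.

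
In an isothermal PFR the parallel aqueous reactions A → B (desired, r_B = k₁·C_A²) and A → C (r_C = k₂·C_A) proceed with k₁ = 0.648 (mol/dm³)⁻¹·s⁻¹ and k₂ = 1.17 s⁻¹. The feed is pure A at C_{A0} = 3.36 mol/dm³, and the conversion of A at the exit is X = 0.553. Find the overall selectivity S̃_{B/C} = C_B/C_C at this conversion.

C_A = C_{A0}(1−X) = 1.502 mol/dm³.
Along a PFR/batch, dC_C/dC_A = −r_C/(r_B+r_C) = −k₂/(k₂+k₁·C_A).
Integrating from C_{A0} to C_A: C_C = (1.17/0.648)·ln[(1.17+0.648·3.36)/(1.17+0.648·1.50)] = 1.806·ln(3.347/2.143) = 0.8050 mol/dm³.
Then C_B = (C_{A0}−C_A) − C_C = 1.858 − 0.8050 = 1.053 mol/dm³.
S̃_{B/C} = C_B/C_C = 1.053/0.8050 = 1.31.

1.31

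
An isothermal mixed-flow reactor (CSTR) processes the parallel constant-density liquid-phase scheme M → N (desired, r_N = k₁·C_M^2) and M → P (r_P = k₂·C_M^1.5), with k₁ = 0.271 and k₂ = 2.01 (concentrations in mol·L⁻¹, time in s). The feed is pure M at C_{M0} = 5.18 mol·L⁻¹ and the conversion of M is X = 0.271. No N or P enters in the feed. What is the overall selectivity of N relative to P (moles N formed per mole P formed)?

0.262

Exit C_M = C_{M0}(1−X) = 5.18×0.729 = 3.776 mol·L⁻¹.
A CSTR operates uniformly at the exit composition, giving r_N = 3.864 and r_P = 14.75 (each k·C_M^n at C_M = 3.776).
Overall selectivity = C_N/C_P = r_Nτ/(r_Pτ) = r_N/r_P = 0.262.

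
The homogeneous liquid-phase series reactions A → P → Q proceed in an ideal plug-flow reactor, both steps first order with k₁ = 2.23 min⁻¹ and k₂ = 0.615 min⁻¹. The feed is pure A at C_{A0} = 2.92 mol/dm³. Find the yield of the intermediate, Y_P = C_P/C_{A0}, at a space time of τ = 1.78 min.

0.436

For first-order series with pure A initially, C_P(τ) = k₁C_{A0}/(k₂−k₁)·(e^(−k₁τ) − e^(−k₂τ)).
e^(−k₁τ) = e^(−2.23×1.78) = e^(−3.969) = 0.01888; e^(−k₂τ) = e^(−1.095) = 0.3346.
C_P = 2.23×2.92/(0.615−2.23) × (0.01888−0.3346) = (-4.032)×(-0.3158) = 1.273 mol/dm³.
Y_P = C_P/C_{A0} = 1.273/2.92 = 0.436.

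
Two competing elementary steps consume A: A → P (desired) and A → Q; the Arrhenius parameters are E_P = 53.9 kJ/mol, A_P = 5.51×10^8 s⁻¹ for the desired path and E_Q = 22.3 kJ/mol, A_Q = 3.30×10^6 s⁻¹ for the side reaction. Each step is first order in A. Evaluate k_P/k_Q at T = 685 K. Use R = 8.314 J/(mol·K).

0.650

k_P/k_Q = (A_P/A_Q)·exp[−(E_P−E_Q)/(RT)] = (A_P/A_Q)·exp[(E_Q−E_P)/(RT)].
(E_Q−E_P)/(RT) = (22.3−53.9)×10³/(8.314×685) = -31600/5695 = -5.549.
k_P/k_Q = (5.51×10^8/3.30×10^6)·exp(-5.549) = 167.0 × 0.003893 = 0.650.
Since E_P > E_Q, raising the temperature improves selectivity toward P.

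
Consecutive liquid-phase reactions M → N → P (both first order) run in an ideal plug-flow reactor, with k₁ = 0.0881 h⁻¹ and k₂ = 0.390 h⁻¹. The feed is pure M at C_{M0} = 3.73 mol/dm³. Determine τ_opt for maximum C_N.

4.93 h

The intermediate peaks when r₁ = r₂, i.e. k₁e^(−k₁τ) = k₂e^(−k₂τ), giving τ_opt = ln(k₂/k₁)/(k₂−k₁).
= ln(0.390/0.0881)/(0.390−0.0881) = ln(4.427)/0.3019 = 1.488/0.3019 = 4.93 h.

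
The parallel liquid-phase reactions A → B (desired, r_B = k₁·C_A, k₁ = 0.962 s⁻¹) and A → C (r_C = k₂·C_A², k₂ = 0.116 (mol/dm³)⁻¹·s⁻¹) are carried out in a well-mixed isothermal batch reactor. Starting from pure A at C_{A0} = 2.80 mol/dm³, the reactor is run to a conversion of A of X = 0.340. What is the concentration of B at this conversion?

C_A = C_{A0}(1−X) = 1.848 mol/dm³.
Along a PFR/batch, dC_B/dC_A = −r_B/(r_B+r_C) = −k₁/(k₁+k₂·C_A).
Integrating from C_{A0} to C_A: C_B = (0.962/0.116)·ln[(0.962+0.116·2.80)/(0.962+0.116·1.85)] = 8.293·ln(1.287/1.176) = 0.7441 mol/dm³.

0.744 mol/dm³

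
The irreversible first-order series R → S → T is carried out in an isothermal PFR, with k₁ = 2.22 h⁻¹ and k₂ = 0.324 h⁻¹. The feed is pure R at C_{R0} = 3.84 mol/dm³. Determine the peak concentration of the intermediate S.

At the optimum, C_{S,max}/C_{R0} = (k₁/k₂)^[k₂/(k₂−k₁)].
= (2.22/0.324)^(0.324/(0.324−2.22)) = (6.852)^(-0.1709) = 0.7197.
C_{S,max} = 0.7197×3.84 = 2.76 mol/dm³.

2.76 mol/dm³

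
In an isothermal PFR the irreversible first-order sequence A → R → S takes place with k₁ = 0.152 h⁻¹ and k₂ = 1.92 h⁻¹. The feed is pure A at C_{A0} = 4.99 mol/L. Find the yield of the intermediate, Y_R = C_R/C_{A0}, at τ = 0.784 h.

Solving the coupled first-order balances gives C_R(τ) = [k₁/(k₂−k₁)]·C_{A0}·(e^(−k₁τ) − e^(−k₂τ)).
e^(−k₁τ) = e^(−0.152×0.784) = e^(−0.1192) = 0.8877; e^(−k₂τ) = e^(−1.505) = 0.2220.
C_R = 0.152×4.99/(1.92−0.152) × (0.8877−0.2220) = 0.4290×0.6657 = 0.2856 mol/L.
Y_R = C_R/C_{A0} = 0.2856/4.99 = 0.0572.

0.0572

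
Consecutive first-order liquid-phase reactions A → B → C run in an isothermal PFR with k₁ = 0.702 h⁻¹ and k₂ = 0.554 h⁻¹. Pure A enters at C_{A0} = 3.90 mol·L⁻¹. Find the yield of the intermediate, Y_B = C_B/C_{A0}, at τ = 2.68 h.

0.352

The intermediate concentration in a first-order A→B→C sequence is C_B = k₁C_{A0}(e^(−k₁τ) − e^(−k₂τ))/(k₂−k₁).
e^(−k₁τ) = e^(−0.702×2.68) = e^(−1.881) = 0.1524; e^(−k₂τ) = e^(−1.485) = 0.2266.
C_B = 0.702×3.90/(0.554−0.702) × (0.1524−0.2266) = (-18.50)×(-0.07418) = 1.372 mol·L⁻¹.
Y_B = C_B/C_{A0} = 1.372/3.90 = 0.352.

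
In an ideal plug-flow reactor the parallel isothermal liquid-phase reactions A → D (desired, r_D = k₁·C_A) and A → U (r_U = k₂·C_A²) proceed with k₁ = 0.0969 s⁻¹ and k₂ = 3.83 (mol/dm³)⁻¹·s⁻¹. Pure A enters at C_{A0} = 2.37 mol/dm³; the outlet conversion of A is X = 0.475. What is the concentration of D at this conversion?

C_A = C_{A0}(1−X) = 1.244 mol/dm³.
Along a PFR/batch, dC_D/dC_A = −r_D/(r_D+r_U) = −k₁/(k₁+k₂·C_A).
Integrating from C_{A0} to C_A: C_D = (0.0969/3.83)·ln[(0.0969+3.83·2.37)/(0.0969+3.83·1.24)] = 0.02530·ln(9.174/4.862) = 0.01606 mol/dm³.

0.0161 mol/dm³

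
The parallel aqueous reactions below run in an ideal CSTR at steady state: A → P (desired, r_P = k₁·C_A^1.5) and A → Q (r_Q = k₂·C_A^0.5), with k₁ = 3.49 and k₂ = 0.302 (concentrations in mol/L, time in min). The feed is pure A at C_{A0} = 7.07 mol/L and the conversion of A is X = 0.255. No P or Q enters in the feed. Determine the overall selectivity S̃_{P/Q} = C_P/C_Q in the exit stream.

Exit C_A = C_{A0}(1−X) = 7.07×0.745 = 5.267 mol/L.
Rates in a CSTR are evaluated at the outlet concentration: r_P = 3.49×5.267^1.5 = 42.19, r_Q = 0.302×5.267^0.5 = 0.6931.
Overall selectivity = C_P/C_Q = r_Pτ/(r_Qτ) = r_P/r_Q = 60.9.

60.9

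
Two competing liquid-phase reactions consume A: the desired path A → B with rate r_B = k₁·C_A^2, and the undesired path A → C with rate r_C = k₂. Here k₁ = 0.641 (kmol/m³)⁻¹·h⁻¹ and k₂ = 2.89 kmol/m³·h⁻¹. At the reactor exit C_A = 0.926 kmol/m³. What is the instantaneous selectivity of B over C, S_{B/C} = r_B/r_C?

S_{B/C} = r_B/r_C = (k₁·C_A^2)/(k₂) = (k₁/k₂)·C_A^2.
= (0.641×0.9260^2) / (2.89) = 0.5496/2.890 = 0.190.

0.190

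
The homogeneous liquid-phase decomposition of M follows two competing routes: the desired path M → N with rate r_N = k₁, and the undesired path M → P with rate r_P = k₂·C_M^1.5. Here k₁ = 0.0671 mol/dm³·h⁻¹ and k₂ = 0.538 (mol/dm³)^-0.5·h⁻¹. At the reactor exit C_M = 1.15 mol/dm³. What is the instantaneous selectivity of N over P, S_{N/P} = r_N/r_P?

S_{N/P} = r_N/r_P = (k₁)/(k₂·C_M^1.5) = (k₁/k₂)·C_M^-1.5.
= (0.0671) / (0.538×1.150^1.5) = 0.06710/0.6635 = 0.101.
The undesired path is higher order in M, so low C_M (CSTR or dilute feed) favours N.

0.101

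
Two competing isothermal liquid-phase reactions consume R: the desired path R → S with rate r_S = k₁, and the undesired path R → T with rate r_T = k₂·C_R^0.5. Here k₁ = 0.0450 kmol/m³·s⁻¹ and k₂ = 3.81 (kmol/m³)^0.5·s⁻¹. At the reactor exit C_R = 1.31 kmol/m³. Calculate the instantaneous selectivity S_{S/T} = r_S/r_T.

S_{S/T} = r_S/r_T = (k₁)/(k₂·C_R^0.5) = (k₁/k₂)·C_R^-0.5.
= (0.0450) / (3.81×1.310^0.5) = 0.04500/4.361 = 0.0103.
The undesired path is higher order in R, so low C_R (CSTR or dilute feed) favours S.

0.0103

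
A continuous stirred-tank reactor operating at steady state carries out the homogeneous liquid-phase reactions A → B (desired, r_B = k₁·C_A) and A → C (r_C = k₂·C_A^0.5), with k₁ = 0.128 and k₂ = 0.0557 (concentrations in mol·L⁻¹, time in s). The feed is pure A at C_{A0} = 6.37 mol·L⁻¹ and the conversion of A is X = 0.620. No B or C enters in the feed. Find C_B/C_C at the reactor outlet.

Exit C_A = C_{A0}(1−X) = 6.37×0.380 = 2.421 mol·L⁻¹.
In a CSTR the entire volume is at exit conditions, so r_B = 0.128×2.421 = 0.3098 and r_C = 0.0557×2.421^0.5 = 0.08666.
Overall selectivity = C_B/C_C = r_Bτ/(r_Cτ) = r_B/r_C = 3.58.

3.58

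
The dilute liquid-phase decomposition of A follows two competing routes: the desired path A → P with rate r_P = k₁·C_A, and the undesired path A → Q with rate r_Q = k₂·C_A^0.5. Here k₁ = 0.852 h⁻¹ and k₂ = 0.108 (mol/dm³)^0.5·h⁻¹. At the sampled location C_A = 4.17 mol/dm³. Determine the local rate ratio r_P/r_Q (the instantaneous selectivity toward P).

16.1

S_{P/Q} = r_P/r_Q = (k₁·C_A)/(k₂·C_A^0.5) = (k₁/k₂)·C_A^0.5.
= (0.852×4.170) / (0.108×4.170^0.5) = 3.553/0.2205 = 16.1.
Since the desired path is higher order in A, keeping C_A high (PFR or concentrated feed) favours P.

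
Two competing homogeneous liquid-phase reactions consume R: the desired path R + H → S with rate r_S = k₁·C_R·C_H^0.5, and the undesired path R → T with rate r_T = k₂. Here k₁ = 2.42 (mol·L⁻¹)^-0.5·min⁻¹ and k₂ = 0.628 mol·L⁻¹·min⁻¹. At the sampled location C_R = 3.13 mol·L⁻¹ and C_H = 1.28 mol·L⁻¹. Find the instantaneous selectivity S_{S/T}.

13.6

S_{S/T} = r_S/r_T = (k₁·C_R·C_H^0.5)/(k₂) = (k₁/k₂)·C_R·C_H^0.5.
= (2.42×3.130×1.280^0.5) / (0.628) = 8.570/0.6280 = 13.6.
Since the desired path is higher order in R, keeping C_R high (PFR or concentrated feed) favours S.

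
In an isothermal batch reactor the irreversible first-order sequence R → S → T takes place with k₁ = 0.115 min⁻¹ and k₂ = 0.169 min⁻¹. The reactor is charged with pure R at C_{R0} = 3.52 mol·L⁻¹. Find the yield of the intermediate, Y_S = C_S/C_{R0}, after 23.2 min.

0.106

Solving the coupled first-order balances gives C_S(t) = [k₁/(k₂−k₁)]·C_{R0}·(e^(−k₁t) − e^(−k₂t)).
e^(−k₁t) = e^(−0.115×23.2) = e^(−2.668) = 0.06939; e^(−k₂t) = e^(−3.921) = 0.01983.
C_S = 0.115×3.52/(0.169−0.115) × (0.06939−0.01983) = 7.496×0.04957 = 0.3716 mol·L⁻¹.
Y_S = C_S/C_{R0} = 0.3716/3.52 = 0.106.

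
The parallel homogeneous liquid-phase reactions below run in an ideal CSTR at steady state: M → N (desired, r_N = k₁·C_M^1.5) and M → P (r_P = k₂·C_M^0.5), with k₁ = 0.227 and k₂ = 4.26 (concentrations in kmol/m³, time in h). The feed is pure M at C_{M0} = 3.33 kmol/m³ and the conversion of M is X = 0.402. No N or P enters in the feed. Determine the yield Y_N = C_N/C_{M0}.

0.0386

Exit C_M = C_{M0}(1−X) = 3.33×0.598 = 1.991 kmol/m³.
Rates in a CSTR are evaluated at the outlet concentration: r_N = 0.227×1.991^1.5 = 0.6379, r_P = 4.26×1.991^0.5 = 6.011.
Fraction of consumed M going to N: r_N/(r_N+r_P) = 0.09593.
C_N = 0.09593·C_{M0}·X = 0.09593×3.33×0.402 = 0.128 kmol/m³; Y_N = C_N/C_{M0} = 0.0386.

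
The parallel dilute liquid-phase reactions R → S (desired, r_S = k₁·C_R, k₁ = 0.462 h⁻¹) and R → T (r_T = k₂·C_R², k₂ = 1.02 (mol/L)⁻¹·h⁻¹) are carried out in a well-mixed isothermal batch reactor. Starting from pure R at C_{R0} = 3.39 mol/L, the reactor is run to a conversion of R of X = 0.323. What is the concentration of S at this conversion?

0.152 mol/L

C_R = C_{R0}(1−X) = 2.295 mol/L.
Along a PFR/batch, dC_S/dC_R = −r_S/(r_S+r_T) = −k₁/(k₁+k₂·C_R).
Integrating from C_{R0} to C_R: C_S = (0.462/1.02)·ln[(0.462+1.02·3.39)/(0.462+1.02·2.30)] = 0.4529·ln(3.920/2.803) = 0.1519 mol/L.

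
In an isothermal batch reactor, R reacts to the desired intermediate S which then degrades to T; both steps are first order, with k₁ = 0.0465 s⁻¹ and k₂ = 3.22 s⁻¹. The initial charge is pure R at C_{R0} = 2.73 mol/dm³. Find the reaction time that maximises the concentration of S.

Setting dC_S/dt = 0 gives t_opt = ln(k₂/k₁)/(k₂−k₁).
= ln(3.22/0.0465)/(3.22−0.0465) = ln(69.25)/3.174 = 4.238/3.174 = 1.34 s.

1.34 s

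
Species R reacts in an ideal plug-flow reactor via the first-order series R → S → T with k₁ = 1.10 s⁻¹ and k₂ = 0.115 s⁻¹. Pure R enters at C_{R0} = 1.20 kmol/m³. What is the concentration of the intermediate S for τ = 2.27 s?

0.922 kmol/m³

The intermediate concentration in a first-order A→B→C sequence is C_S = k₁C_{R0}(e^(−k₁τ) − e^(−k₂τ))/(k₂−k₁).
e^(−k₁τ) = e^(−1.10×2.27) = e^(−2.497) = 0.08233; e^(−k₂τ) = e^(−0.2611) = 0.7702.
C_S = 1.10×1.20/(0.115−1.10) × (0.08233−0.7702) = (-1.340)×(-0.6879) = 0.9219 kmol/m³.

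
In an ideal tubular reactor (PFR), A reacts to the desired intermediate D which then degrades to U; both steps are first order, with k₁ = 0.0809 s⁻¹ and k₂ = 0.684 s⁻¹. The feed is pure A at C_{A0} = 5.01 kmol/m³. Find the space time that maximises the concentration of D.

Setting dC_D/dτ = 0 gives τ_opt = ln(k₂/k₁)/(k₂−k₁).
= ln(0.684/0.0809)/(0.684−0.0809) = ln(8.455)/0.6031 = 2.135/0.6031 = 3.54 s.

3.54 s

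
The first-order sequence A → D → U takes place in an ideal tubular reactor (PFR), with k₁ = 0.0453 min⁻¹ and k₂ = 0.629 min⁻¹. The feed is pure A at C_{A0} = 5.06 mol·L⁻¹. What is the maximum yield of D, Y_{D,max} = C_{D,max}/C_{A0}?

For a first-order series the maximum intermediate yield is C_{D,max}/C_{A0} = (k₁/k₂)^[k₂/(k₂−k₁)].
= (0.0453/0.629)^(0.629/(0.629−0.0453)) = (0.07202)^(1.078) = 0.05872.

0.0587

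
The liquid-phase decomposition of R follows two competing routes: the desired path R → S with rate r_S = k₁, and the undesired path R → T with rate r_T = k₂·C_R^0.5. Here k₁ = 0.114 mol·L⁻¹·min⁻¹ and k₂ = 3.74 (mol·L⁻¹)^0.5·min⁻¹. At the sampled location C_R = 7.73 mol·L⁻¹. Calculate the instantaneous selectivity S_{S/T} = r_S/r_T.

0.0110

S_{S/T} = r_S/r_T = (k₁)/(k₂·C_R^0.5) = (k₁/k₂)·C_R^-0.5.
= (0.114) / (3.74×7.730^0.5) = 0.1140/10.40 = 0.0110.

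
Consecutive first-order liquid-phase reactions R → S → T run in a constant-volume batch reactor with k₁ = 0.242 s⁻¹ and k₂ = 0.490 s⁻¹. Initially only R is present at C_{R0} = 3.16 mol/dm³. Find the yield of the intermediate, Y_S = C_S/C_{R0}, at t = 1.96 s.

0.234

The intermediate concentration in a first-order A→B→C sequence is C_S = k₁C_{R0}(e^(−k₁t) − e^(−k₂t))/(k₂−k₁).
e^(−k₁t) = e^(−0.242×1.96) = e^(−0.4743) = 0.6223; e^(−k₂t) = e^(−0.9604) = 0.3827.
C_S = 0.242×3.16/(0.490−0.242) × (0.6223−0.3827) = 3.084×0.2396 = 0.7387 mol/dm³.
Y_S = C_S/C_{R0} = 0.7387/3.16 = 0.234.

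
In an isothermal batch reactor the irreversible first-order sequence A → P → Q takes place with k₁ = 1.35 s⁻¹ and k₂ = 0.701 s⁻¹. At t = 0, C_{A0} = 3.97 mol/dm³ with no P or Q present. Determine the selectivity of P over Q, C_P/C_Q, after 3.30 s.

0.225

Solving the coupled first-order balances gives C_P(t) = [k₁/(k₂−k₁)]·C_{A0}·(e^(−k₁t) − e^(−k₂t)).
e^(−k₁t) = e^(−1.35×3.30) = e^(−4.455) = 0.01162; e^(−k₂t) = e^(−2.313) = 0.09893.
C_P = 1.35×3.97/(0.701−1.35) × (0.01162−0.09893) = (-8.258)×(-0.08731) = 0.7210 mol/dm³.
C_A = C_{A0}e^(−k₁t) = 0.04613 mol/dm³, so C_Q = C_{A0}−C_A−C_P = 3.203 mol/dm³; C_P/C_Q = 0.225.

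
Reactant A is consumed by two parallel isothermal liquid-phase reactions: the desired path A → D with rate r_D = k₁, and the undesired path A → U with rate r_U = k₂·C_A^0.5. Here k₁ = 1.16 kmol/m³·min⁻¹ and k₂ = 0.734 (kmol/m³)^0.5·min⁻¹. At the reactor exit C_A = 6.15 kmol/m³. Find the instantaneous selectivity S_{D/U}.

S_{D/U} = r_D/r_U = (k₁)/(k₂·C_A^0.5) = (k₁/k₂)·C_A^-0.5.
= (1.16) / (0.734×6.150^0.5) = 1.160/1.820 = 0.637.
The undesired path is higher order in A, so low C_A (CSTR or dilute feed) favours D.

0.637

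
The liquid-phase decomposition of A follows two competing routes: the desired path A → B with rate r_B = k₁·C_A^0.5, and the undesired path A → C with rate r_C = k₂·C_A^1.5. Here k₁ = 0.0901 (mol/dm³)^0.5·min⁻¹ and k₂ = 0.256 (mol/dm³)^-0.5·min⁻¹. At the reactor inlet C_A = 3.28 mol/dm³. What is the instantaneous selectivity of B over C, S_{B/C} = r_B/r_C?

S_{B/C} = r_B/r_C = (k₁·C_A^0.5)/(k₂·C_A^1.5) = (k₁/k₂)·C_A⁻¹.
= (0.0901×3.280^0.5) / (0.256×3.280^1.5) = 0.1632/1.521 = 0.107.
The undesired path is higher order in A, so low C_A (CSTR or dilute feed) favours B.

0.107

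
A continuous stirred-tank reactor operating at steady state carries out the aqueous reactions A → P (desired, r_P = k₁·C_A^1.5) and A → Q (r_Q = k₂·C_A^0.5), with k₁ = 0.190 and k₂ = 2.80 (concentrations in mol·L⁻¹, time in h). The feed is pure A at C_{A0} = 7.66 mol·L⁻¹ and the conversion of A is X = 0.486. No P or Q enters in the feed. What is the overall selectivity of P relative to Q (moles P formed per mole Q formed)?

Exit C_A = C_{A0}(1−X) = 7.66×0.514 = 3.937 mol·L⁻¹.
A CSTR operates uniformly at the exit composition, giving r_P = 1.484 and r_Q = 5.556 (each k·C_A^n at C_A = 3.937).
Overall selectivity = C_P/C_Q = r_Pτ/(r_Qτ) = r_P/r_Q = 0.267.

0.267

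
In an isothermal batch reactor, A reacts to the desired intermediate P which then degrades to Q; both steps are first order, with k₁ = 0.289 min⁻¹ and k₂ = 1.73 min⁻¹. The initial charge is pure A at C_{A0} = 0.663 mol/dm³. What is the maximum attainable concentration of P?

0.0774 mol/dm³

Evaluating C_P at t_opt = ln(k₂/k₁)/(k₂−k₁) gives C_{P,max}/C_{A0} = (k₁/k₂)^[k₂/(k₂−k₁)].
= (0.289/1.73)^(1.73/(1.73−0.289)) = (0.1671)^(1.201) = 0.1167.
C_{P,max} = 0.1167×0.663 = 0.0774 mol/dm³.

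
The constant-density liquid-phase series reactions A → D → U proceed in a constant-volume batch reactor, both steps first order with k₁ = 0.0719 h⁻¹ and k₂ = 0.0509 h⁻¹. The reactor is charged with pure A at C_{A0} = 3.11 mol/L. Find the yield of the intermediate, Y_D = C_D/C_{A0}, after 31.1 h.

0.337

Solving the coupled first-order balances gives C_D(t) = [k₁/(k₂−k₁)]·C_{A0}·(e^(−k₁t) − e^(−k₂t)).
e^(−k₁t) = e^(−0.0719×31.1) = e^(−2.236) = 0.1069; e^(−k₂t) = e^(−1.583) = 0.2054.
C_D = 0.0719×3.11/(0.0509−0.0719) × (0.1069−0.2054) = (-10.65)×(-0.09848) = 1.049 mol/L.
Y_D = C_D/C_{A0} = 1.049/3.11 = 0.337.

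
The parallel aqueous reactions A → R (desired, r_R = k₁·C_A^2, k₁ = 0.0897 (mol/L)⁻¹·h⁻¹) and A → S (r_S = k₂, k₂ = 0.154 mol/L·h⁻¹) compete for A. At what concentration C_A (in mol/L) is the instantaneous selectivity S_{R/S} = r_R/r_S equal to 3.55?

2.47 mol/L

S_{R/S} = (k₁/k₂)·C_A^2 ⇒ C_A = (S·k₂/k₁)^(0.5).
= (3.55×0.154/0.0897)^(0.5) = (6.095)^(0.5) = 2.47 mol/L.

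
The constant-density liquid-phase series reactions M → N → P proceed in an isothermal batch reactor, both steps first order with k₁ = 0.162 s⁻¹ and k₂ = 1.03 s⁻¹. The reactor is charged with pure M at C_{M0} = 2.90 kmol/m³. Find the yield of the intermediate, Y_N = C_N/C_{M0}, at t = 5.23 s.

For first-order series with pure M initially, C_N(t) = k₁C_{M0}/(k₂−k₁)·(e^(−k₁t) − e^(−k₂t)).
e^(−k₁t) = e^(−0.162×5.23) = e^(−0.8473) = 0.4286; e^(−k₂t) = e^(−5.387) = 0.004576.
C_N = 0.162×2.90/(1.03−0.162) × (0.4286−0.004576) = 0.5412×0.4240 = 0.2295 kmol/m³.
Y_N = C_N/C_{M0} = 0.2295/2.90 = 0.0791.

0.0791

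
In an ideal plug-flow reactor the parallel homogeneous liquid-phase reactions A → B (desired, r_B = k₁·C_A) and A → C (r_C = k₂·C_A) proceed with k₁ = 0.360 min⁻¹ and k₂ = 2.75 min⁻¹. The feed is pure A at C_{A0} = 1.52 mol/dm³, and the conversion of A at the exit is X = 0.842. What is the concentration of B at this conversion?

C_A = C_{A0}(1−X) = 0.2402 mol/dm³.
Both paths are first order in A, so the instantaneous fraction to B is constant: dC_B/d(−C_A) = k₁/(k₁+k₂) = 0.1158.
C_B = 0.1158·(C_{A0}−C_A) = 0.1158×1.280 = 0.148 mol/dm³.

0.148 mol/dm³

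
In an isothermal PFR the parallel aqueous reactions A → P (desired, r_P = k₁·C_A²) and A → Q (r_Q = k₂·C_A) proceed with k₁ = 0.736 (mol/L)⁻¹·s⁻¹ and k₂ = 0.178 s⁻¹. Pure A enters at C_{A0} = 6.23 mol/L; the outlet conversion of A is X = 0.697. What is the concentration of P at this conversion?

4.07 mol/L

C_A = C_{A0}(1−X) = 1.888 mol/L.
Along a PFR/batch, dC_Q/dC_A = −r_Q/(r_P+r_Q) = −k₂/(k₂+k₁·C_A).
Integrating from C_{A0} to C_A: C_Q = (0.178/0.736)·ln[(0.178+0.736·6.23)/(0.178+0.736·1.89)] = 0.2418·ln(4.763/1.567) = 0.2688 mol/L.
Then C_P = (C_{A0}−C_A) − C_Q = 4.342 − 0.2688 = 4.073 mol/L.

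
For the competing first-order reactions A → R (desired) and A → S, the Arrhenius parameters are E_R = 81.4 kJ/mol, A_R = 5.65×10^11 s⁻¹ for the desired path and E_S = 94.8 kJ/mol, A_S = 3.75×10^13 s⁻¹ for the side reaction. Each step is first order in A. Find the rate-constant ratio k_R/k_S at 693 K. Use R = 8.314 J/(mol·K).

With equal orders, S_{R/S} = k_R/k_S = (A_R/A_S)·exp[(E_S−E_R)/(RT)].
(E_S−E_R)/(RT) = (94.8−81.4)×10³/(8.314×693) = 13400/5762 = 2.326.
k_R/k_S = (5.65×10^11/3.75×10^13)·exp(2.326) = 0.01507 × 10.23 = 0.154.

0.154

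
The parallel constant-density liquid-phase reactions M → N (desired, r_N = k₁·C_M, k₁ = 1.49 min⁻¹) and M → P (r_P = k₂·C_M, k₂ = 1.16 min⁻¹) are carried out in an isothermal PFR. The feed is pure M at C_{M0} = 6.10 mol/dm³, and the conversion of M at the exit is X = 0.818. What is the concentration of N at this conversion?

C_M = C_{M0}(1−X) = 1.110 mol/dm³.
Both paths are first order in M, so the instantaneous fraction to N is constant: dC_N/d(−C_M) = k₁/(k₁+k₂) = 0.5623.
C_N = 0.5623·(C_{M0}−C_M) = 0.5623×4.990 = 2.81 mol/dm³.

2.81 mol/dm³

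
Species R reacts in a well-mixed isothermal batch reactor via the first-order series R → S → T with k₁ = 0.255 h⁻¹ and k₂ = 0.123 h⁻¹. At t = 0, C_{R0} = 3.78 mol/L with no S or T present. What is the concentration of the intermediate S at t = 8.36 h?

1.75 mol/L

For first-order series with pure R initially, C_S(t) = k₁C_{R0}/(k₂−k₁)·(e^(−k₁t) − e^(−k₂t)).
e^(−k₁t) = e^(−0.255×8.36) = e^(−2.132) = 0.1186; e^(−k₂t) = e^(−1.028) = 0.3576.
C_S = 0.255×3.78/(0.123−0.255) × (0.1186−0.3576) = (-7.302)×(-0.2390) = 1.745 mol/L.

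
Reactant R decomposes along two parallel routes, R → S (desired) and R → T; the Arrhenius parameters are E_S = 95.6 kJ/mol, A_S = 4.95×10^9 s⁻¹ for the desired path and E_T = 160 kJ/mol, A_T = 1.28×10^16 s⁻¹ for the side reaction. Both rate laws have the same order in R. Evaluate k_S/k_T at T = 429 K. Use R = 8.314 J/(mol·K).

k_S/k_T = (A_S/A_T)·exp[−(E_S−E_T)/(RT)] = (A_S/A_T)·exp[(E_T−E_S)/(RT)].
(E_T−E_S)/(RT) = (160−95.6)×10³/(8.314×429) = 64400/3567 = 18.06.
k_S/k_T = (4.95×10^9/1.28×10^16)·exp(18.06) = 3.867×10^-7 × 6.943×10^7 = 26.9.
Since E_S < E_T, lowering the temperature improves selectivity toward S.

26.9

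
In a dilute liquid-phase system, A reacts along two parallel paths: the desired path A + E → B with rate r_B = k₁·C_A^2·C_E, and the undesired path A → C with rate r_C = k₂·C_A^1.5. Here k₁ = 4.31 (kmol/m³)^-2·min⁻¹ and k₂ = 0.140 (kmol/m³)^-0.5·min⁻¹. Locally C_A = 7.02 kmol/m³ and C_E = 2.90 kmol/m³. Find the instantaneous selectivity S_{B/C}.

S_{B/C} = r_B/r_C = (k₁·C_A^2·C_E)/(k₂·C_A^1.5) = (k₁/k₂)·C_A^0.5·C_E.
= (4.31×7.020^2×2.900) / (0.140×7.020^1.5) = 616.0/2.604 = 237.

237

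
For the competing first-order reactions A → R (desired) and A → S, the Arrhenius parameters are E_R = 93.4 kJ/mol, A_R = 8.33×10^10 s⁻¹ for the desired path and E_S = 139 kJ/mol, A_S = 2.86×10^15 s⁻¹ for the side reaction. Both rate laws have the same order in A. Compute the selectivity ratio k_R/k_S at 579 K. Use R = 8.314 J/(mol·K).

With equal orders, S_{R/S} = k_R/k_S = (A_R/A_S)·exp[(E_S−E_R)/(RT)].
(E_S−E_R)/(RT) = (139−93.4)×10³/(8.314×579) = 45600/4814 = 9.473.
k_R/k_S = (8.33×10^10/2.86×10^15)·exp(9.473) = 2.913×10^-5 × 13001 = 0.379.
Since E_R < E_S, lowering the temperature improves selectivity toward R.

0.379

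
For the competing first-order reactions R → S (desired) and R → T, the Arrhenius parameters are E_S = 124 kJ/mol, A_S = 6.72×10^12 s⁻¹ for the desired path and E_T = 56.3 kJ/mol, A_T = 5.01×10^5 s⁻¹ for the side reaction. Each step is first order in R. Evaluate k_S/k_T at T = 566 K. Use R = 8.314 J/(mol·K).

7.58

k_S/k_T = (A_S/A_T)·exp[−(E_S−E_T)/(RT)] = (A_S/A_T)·exp[(E_T−E_S)/(RT)].
(E_T−E_S)/(RT) = (56.3−124)×10³/(8.314×566) = -67700/4706 = -14.39.
k_S/k_T = (6.72×10^12/5.01×10^5)·exp(-14.39) = 1.341×10^7 × 5.648×10^-7 = 7.58.
Since E_S > E_T, raising the temperature improves selectivity toward S.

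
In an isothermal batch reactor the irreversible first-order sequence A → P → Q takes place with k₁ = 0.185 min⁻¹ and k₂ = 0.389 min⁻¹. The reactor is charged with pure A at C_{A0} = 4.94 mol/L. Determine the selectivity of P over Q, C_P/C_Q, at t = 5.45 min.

0.537

The intermediate concentration in a first-order A→B→C sequence is C_P = k₁C_{A0}(e^(−k₁t) − e^(−k₂t))/(k₂−k₁).
e^(−k₁t) = e^(−0.185×5.45) = e^(−1.008) = 0.3649; e^(−k₂t) = e^(−2.120) = 0.1200.
C_P = 0.185×4.94/(0.389−0.185) × (0.3649−0.1200) = 4.480×0.2448 = 1.097 mol/L.
C_A = C_{A0}e^(−k₁t) = 1.802 mol/L, so C_Q = C_{A0}−C_A−C_P = 2.041 mol/L; C_P/C_Q = 0.537.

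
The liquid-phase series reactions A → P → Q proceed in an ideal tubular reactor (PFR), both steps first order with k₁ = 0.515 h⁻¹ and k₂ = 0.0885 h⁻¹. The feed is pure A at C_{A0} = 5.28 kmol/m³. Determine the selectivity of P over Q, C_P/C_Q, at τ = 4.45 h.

The intermediate concentration in a first-order A→B→C sequence is C_P = k₁C_{A0}(e^(−k₁τ) − e^(−k₂τ))/(k₂−k₁).
e^(−k₁τ) = e^(−0.515×4.45) = e^(−2.292) = 0.1011; e^(−k₂τ) = e^(−0.3938) = 0.6745.
C_P = 0.515×5.28/(0.0885−0.515) × (0.1011−0.6745) = (-6.376)×(-0.5734) = 3.656 kmol/m³.
C_A = C_{A0}e^(−k₁τ) = 0.5338 kmol/m³, so C_Q = C_{A0}−C_A−C_P = 1.091 kmol/m³; C_P/C_Q = 3.35.

3.35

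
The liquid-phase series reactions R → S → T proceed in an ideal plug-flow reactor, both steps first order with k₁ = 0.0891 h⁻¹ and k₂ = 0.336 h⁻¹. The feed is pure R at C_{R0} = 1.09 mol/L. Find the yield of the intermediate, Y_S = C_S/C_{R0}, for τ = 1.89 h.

0.114

For first-order series with pure R initially, C_S(τ) = k₁C_{R0}/(k₂−k₁)·(e^(−k₁τ) − e^(−k₂τ)).
e^(−k₁τ) = e^(−0.0891×1.89) = e^(−0.1684) = 0.8450; e^(−k₂τ) = e^(−0.6350) = 0.5299.
C_S = 0.0891×1.09/(0.336−0.0891) × (0.8450−0.5299) = 0.3934×0.3151 = 0.1239 mol/L.
Y_S = C_S/C_{R0} = 0.1239/1.09 = 0.114.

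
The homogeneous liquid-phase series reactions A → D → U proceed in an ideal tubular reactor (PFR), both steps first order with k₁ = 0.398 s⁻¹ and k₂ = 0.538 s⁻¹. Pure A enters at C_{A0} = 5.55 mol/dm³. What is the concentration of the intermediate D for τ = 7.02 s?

0.604 mol/dm³

The intermediate concentration in a first-order A→B→C sequence is C_D = k₁C_{A0}(e^(−k₁τ) − e^(−k₂τ))/(k₂−k₁).
e^(−k₁τ) = e^(−0.398×7.02) = e^(−2.794) = 0.06118; e^(−k₂τ) = e^(−3.777) = 0.02290.
C_D = 0.398×5.55/(0.538−0.398) × (0.06118−0.02290) = 15.78×0.03828 = 0.6040 mol/dm³.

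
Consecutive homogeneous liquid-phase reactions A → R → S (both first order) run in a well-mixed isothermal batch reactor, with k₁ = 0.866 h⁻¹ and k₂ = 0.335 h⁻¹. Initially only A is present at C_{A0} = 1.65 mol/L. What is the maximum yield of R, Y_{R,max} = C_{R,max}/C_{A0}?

0.549

At the optimum, C_{R,max}/C_{A0} = (k₁/k₂)^[k₂/(k₂−k₁)].
= (0.866/0.335)^(0.335/(0.335−0.866)) = (2.585)^(-0.6309) = 0.5493.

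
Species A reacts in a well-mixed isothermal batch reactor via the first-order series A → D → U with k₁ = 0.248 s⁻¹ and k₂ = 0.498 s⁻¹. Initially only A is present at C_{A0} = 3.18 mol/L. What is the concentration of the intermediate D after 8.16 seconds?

0.363 mol/L

For first-order series with pure A initially, C_D(t) = k₁C_{A0}/(k₂−k₁)·(e^(−k₁t) − e^(−k₂t)).
e^(−k₁t) = e^(−0.248×8.16) = e^(−2.024) = 0.1322; e^(−k₂t) = e^(−4.064) = 0.01719.
C_D = 0.248×3.18/(0.498−0.248) × (0.1322−0.01719) = 3.155×0.1150 = 0.3627 mol/L.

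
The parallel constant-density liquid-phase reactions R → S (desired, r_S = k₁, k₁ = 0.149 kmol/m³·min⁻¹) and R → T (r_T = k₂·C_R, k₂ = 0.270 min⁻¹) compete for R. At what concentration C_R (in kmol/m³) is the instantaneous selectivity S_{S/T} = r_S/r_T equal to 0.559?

0.987 kmol/m³

S_{S/T} = (k₁/k₂)·C_R⁻¹ ⇒ C_R = (S·k₂/k₁)^(-1).
= (0.559×0.270/0.149)^(-1) = (1.013)^(-1) = 0.987 kmol/m³.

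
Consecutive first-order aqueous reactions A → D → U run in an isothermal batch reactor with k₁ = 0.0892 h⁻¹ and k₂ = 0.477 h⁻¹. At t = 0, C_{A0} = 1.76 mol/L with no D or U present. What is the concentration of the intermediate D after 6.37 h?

0.210 mol/L

The intermediate concentration in a first-order A→B→C sequence is C_D = k₁C_{A0}(e^(−k₁t) − e^(−k₂t))/(k₂−k₁).
e^(−k₁t) = e^(−0.0892×6.37) = e^(−0.5682) = 0.5665; e^(−k₂t) = e^(−3.038) = 0.04791.
C_D = 0.0892×1.76/(0.477−0.0892) × (0.5665−0.04791) = 0.4048×0.5186 = 0.2100 mol/L.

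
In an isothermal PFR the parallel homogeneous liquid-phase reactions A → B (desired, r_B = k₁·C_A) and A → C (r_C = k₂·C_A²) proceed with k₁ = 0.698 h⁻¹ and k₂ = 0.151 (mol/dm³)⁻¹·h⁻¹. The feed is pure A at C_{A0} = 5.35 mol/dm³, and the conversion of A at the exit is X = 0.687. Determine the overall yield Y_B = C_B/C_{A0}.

0.397

C_A = C_{A0}(1−X) = 1.675 mol/dm³.
Along a PFR/batch, dC_B/dC_A = −r_B/(r_B+r_C) = −k₁/(k₁+k₂·C_A).
Integrating from C_{A0} to C_A: C_B = (0.698/0.151)·ln[(0.698+0.151·5.35)/(0.698+0.151·1.67)] = 4.623·ln(1.506/0.9509) = 2.125 mol/dm³.
Y_B = C_B/C_{A0} = 2.125/5.35 = 0.397.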